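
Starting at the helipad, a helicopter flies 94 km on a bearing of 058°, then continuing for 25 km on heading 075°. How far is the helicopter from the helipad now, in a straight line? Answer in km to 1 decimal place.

118.1 km

Leg 1 (058°, 94 km): east 94 sin 58° = 79.72, north 94 cos 58° = 49.81
Leg 2 (075°, 25 km): east 25 sin 75° = 24.15, north 25 cos 75° = 6.47
Net: 103.86 east, 56.28 north. Distance = √((103.86)² + (56.28)²) = 118.134 km.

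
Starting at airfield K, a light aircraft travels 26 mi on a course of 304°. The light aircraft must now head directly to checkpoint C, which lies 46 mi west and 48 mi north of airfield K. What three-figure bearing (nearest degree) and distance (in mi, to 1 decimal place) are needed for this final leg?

324°, 41.4 mi

Leg 1 (304°, 26 mi): east 26 sin 304° = -21.55, north 26 cos 304° = 14.54
Current position: (-21.55, 14.54). Target: (-46, 48). Remaining: Δeast = -24.45, Δnorth = 33.46.
Bearing = atan2(-24.45, 33.46) mod 360° = 323.85°; distance = √((-24.45)² + (33.46)²) = 41.439 mi.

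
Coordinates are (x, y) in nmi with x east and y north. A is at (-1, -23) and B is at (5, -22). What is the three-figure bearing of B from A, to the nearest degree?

081°

Δeast = 5 − -1 = 6.00; Δnorth = -22 − -23 = 1.00.
Bearing = atan2(Δeast, Δnorth) mod 360° = 80.54° ≈ 081°.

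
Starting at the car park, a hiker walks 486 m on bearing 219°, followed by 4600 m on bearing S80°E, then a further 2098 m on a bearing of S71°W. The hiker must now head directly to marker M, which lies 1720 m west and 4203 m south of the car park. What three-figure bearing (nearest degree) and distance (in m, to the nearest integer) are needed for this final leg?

239°, 4602 m

Leg 1 (219°, 486 m): east 486 sin 219° = -305.85, north 486 cos 219° = -377.69
Leg 2 (S80°E, 4600 m): east 4600 sin 100° = 4530.12, north 4600 cos 100° = -798.78
Leg 3 (S71°W, 2098 m): east 2098 sin 251° = -1983.70, north 2098 cos 251° = -683.04
Current position: (2240.57, -1859.52). Target: (-1720, -4203). Remaining: Δeast = -3960.57, Δnorth = -2343.48.
Bearing = atan2(-3960.57, -2343.48) mod 360° = 239.39°; distance = √((-3960.57)² + (-2343.48)²) = 4601.958 m.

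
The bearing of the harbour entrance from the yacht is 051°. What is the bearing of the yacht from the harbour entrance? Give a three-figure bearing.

231°

Back-bearing = 051° + 180° = 231°.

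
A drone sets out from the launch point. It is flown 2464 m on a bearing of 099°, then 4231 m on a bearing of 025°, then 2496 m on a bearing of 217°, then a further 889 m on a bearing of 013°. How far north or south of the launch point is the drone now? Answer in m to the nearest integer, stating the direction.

2322 m north

Leg 1 (099°, 2464 m): east 2464 sin 99° = 2433.66, north 2464 cos 99° = -385.45
Leg 2 (025°, 4231 m): east 4231 sin 25° = 1788.10, north 4231 cos 25° = 3834.59
Leg 3 (217°, 2496 m): east 2496 sin 217° = -1502.13, north 2496 cos 217° = -1993.39
Leg 4 (013°, 889 m): east 889 sin 13° = 199.98, north 889 cos 13° = 866.21
Net north component: 2321.95 m.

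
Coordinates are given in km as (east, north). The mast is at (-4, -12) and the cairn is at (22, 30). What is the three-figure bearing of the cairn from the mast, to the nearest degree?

Δeast = 22 − -4 = 26.00; Δnorth = 30 − -12 = 42.00.
Bearing = atan2(Δeast, Δnorth) mod 360° = 31.76° ≈ 032°.

032°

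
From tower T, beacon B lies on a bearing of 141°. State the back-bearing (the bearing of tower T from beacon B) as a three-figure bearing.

Back-bearing = 141° + 180° = 321°.

321°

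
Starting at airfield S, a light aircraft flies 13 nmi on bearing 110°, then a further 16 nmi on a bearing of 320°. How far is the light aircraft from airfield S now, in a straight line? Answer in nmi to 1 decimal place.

8.0 nmi

Leg 1 (110°, 13 nmi): east 13 sin 110° = 12.22, north 13 cos 110° = -4.45
Leg 2 (320°, 16 nmi): east 16 sin 320° = -10.28, north 16 cos 320° = 12.26
Net: 1.93 east, 7.81 north. Distance = √((1.93)² + (7.81)²) = 8.046 nmi.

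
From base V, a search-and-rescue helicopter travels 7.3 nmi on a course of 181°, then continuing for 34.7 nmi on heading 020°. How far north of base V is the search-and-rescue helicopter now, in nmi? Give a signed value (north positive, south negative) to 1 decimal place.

25.3 nmi

Leg 1 (181°, 7.3 nmi): east 7.3 sin 181° = -0.13, north 7.3 cos 181° = -7.30
Leg 2 (020°, 34.7 nmi): east 34.7 sin 20° = 11.87, north 34.7 cos 20° = 32.61
Net north component: 25.31 nmi.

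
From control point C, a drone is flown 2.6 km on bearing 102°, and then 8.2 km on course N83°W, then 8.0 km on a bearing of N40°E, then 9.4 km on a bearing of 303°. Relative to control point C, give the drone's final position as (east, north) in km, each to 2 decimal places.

(-8.34, 11.71)

Leg 1 (102°, 2.6 km): east 2.6 sin 102° = 2.54, north 2.6 cos 102° = -0.54
Leg 2 (N83°W, 8.2 km): east 8.2 sin 277° = -8.14, north 8.2 cos 277° = 1.00
Leg 3 (N40°E, 8.0 km): east 8.0 sin 40° = 5.14, north 8.0 cos 40° = 6.13
Leg 4 (303°, 9.4 km): east 9.4 sin 303° = -7.88, north 9.4 cos 303° = 5.12
Summing: -8.34 km east, 11.71 km north → (-8.34, 11.71).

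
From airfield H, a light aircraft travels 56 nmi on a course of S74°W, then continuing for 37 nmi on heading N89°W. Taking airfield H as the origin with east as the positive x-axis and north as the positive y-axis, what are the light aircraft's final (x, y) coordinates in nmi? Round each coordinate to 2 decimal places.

(-90.83, -14.79)

Leg 1 (S74°W, 56 nmi): east 56 sin 254° = -53.83, north 56 cos 254° = -15.44
Leg 2 (N89°W, 37 nmi): east 37 sin 271° = -36.99, north 37 cos 271° = 0.65
Summing: -90.83 nmi east, -14.79 nmi north → (-90.83, -14.79).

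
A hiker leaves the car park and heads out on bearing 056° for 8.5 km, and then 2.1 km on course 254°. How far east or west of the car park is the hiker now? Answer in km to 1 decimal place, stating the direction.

Leg 1 (056°, 8.5 km): east 8.5 sin 56° = 7.05, north 8.5 cos 56° = 4.75
Leg 2 (254°, 2.1 km): east 2.1 sin 254° = -2.02, north 2.1 cos 254° = -0.58
Net east component: 5.03 km.

5.0 km east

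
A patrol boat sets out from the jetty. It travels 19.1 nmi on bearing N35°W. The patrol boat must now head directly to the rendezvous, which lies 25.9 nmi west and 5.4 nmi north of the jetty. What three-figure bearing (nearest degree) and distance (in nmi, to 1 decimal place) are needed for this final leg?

Leg 1 (N35°W, 19.1 nmi): east 19.1 sin 325° = -10.96, north 19.1 cos 325° = 15.65
Current position: (-10.96, 15.65). Target: (-25.9, 5.4). Remaining: Δeast = -14.94, Δnorth = -10.25.
Bearing = atan2(-14.94, -10.25) mod 360° = 235.57°; distance = √((-14.94)² + (-10.25)²) = 18.120 nmi.

236°, 18.1 nmi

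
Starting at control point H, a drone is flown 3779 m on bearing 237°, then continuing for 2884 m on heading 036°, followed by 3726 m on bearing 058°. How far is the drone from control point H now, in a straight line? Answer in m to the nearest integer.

Leg 1 (237°, 3779 m): east 3779 sin 237° = -3169.34, north 3779 cos 237° = -2058.19
Leg 2 (036°, 2884 m): east 2884 sin 36° = 1695.17, north 2884 cos 36° = 2333.21
Leg 3 (058°, 3726 m): east 3726 sin 58° = 3159.83, north 3726 cos 58° = 1974.48
Net: 1685.66 east, 2249.49 north. Distance = √((1685.66)² + (2249.49)²) = 2810.993 m.

2811 m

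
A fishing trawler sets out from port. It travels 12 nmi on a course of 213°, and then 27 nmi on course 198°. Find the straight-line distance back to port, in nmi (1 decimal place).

38.7 nmi

Leg 1 (213°, 12 nmi): east 12 sin 213° = -6.54, north 12 cos 213° = -10.06
Leg 2 (198°, 27 nmi): east 27 sin 198° = -8.34, north 27 cos 198° = -25.68
Net: -14.88 east, -35.74 north. Distance = √((-14.88)² + (-35.74)²) = 38.716 nmi.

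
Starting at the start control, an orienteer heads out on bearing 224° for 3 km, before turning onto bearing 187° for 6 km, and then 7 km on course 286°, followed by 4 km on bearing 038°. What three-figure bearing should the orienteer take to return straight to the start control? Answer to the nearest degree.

Leg 1 (224°, 3 km): east 3 sin 224° = -2.08, north 3 cos 224° = -2.16
Leg 2 (187°, 6 km): east 6 sin 187° = -0.73, north 6 cos 187° = -5.96
Leg 3 (286°, 7 km): east 7 sin 286° = -6.73, north 7 cos 286° = 1.93
Leg 4 (038°, 4 km): east 4 sin 38° = 2.46, north 4 cos 38° = 3.15
Net displacement: -7.08 east, -3.03 north. Direction back to start is (7.08, 3.03): bearing = atan2(7.08, 3.03) mod 360° = 66.82° ≈ 067°.

067°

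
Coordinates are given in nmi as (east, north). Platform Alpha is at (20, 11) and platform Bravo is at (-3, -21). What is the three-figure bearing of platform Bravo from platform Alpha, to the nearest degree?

Δeast = -3 − 20 = -23.00; Δnorth = -21 − 11 = -32.00.
Bearing = atan2(Δeast, Δnorth) mod 360° = 215.71° ≈ 216°.

216°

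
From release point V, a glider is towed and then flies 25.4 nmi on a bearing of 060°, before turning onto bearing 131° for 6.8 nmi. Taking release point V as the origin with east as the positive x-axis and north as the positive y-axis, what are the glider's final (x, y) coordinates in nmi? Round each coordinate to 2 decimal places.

(27.13, 8.24)

Leg 1 (060°, 25.4 nmi): east 25.4 sin 60° = 22.00, north 25.4 cos 60° = 12.70
Leg 2 (131°, 6.8 nmi): east 6.8 sin 131° = 5.13, north 6.8 cos 131° = -4.46
Summing: 27.13 nmi east, 8.24 nmi north → (27.13, 8.24).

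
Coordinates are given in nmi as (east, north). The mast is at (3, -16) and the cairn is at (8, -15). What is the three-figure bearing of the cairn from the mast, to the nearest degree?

Δeast = 8 − 3 = 5.00; Δnorth = -15 − -16 = 1.00.
Bearing = atan2(Δeast, Δnorth) mod 360° = 78.69° ≈ 079°.

079°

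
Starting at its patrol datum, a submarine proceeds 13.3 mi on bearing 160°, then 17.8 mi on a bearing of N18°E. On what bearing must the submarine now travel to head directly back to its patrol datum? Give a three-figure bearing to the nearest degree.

Leg 1 (160°, 13.3 mi): east 13.3 sin 160° = 4.55, north 13.3 cos 160° = -12.50
Leg 2 (N18°E, 17.8 mi): east 17.8 sin 18° = 5.50, north 17.8 cos 18° = 16.93
Net displacement: 10.05 east, 4.43 north. Direction back to start is (-10.05, -4.43): bearing = atan2(-10.05, -4.43) mod 360° = 246.21° ≈ 246°.

246°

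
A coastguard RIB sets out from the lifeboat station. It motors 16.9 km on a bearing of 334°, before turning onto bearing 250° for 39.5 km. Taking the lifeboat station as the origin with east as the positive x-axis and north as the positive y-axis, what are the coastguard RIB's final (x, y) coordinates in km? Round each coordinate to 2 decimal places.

(-44.53, 1.68)

Leg 1 (334°, 16.9 km): east 16.9 sin 334° = -7.41, north 16.9 cos 334° = 15.19
Leg 2 (250°, 39.5 km): east 39.5 sin 250° = -37.12, north 39.5 cos 250° = -13.51
Summing: -44.53 km east, 1.68 km north → (-44.53, 1.68).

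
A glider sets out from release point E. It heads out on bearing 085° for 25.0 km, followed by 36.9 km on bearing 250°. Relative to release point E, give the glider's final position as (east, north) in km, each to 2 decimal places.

Leg 1 (085°, 25.0 km): east 25.0 sin 85° = 24.90, north 25.0 cos 85° = 2.18
Leg 2 (250°, 36.9 km): east 36.9 sin 250° = -34.67, north 36.9 cos 250° = -12.62
Summing: -9.77 km east, -10.44 km north → (-9.77, -10.44).

(-9.77, -10.44)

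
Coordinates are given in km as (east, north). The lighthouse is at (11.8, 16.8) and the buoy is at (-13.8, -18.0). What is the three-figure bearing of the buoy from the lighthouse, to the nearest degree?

Δeast = -13.8 − 11.8 = -25.60; Δnorth = -18.0 − 16.8 = -34.80.
Bearing = atan2(Δeast, Δnorth) mod 360° = 216.34° ≈ 216°.

216°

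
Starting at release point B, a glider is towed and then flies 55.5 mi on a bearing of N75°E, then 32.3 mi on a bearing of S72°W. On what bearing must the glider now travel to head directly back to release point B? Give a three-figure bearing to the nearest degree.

Leg 1 (N75°E, 55.5 mi): east 55.5 sin 75° = 53.61, north 55.5 cos 75° = 14.36
Leg 2 (S72°W, 32.3 mi): east 32.3 sin 252° = -30.72, north 32.3 cos 252° = -9.98
Net displacement: 22.89 east, 4.38 north. Direction back to start is (-22.89, -4.38): bearing = atan2(-22.89, -4.38) mod 360° = 259.16° ≈ 259°.

259°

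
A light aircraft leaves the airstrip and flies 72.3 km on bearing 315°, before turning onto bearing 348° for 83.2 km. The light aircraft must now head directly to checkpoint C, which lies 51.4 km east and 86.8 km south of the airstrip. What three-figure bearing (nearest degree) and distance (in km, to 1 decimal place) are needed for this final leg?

151°, 249.9 km

Leg 1 (315°, 72.3 km): east 72.3 sin 315° = -51.12, north 72.3 cos 315° = 51.12
Leg 2 (348°, 83.2 km): east 83.2 sin 348° = -17.30, north 83.2 cos 348° = 81.38
Current position: (-68.42, 132.51). Target: (51.4, -86.8). Remaining: Δeast = 119.82, Δnorth = -219.31.
Bearing = atan2(119.82, -219.31) mod 360° = 151.35°; distance = √((119.82)² + (-219.31)²) = 249.905 km.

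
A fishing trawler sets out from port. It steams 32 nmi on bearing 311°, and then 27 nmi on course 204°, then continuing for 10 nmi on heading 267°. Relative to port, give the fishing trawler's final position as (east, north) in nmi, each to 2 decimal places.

Leg 1 (311°, 32 nmi): east 32 sin 311° = -24.15, north 32 cos 311° = 20.99
Leg 2 (204°, 27 nmi): east 27 sin 204° = -10.98, north 27 cos 204° = -24.67
Leg 3 (267°, 10 nmi): east 10 sin 267° = -9.99, north 10 cos 267° = -0.52
Summing: -45.12 nmi east, -4.20 nmi north → (-45.12, -4.20).

(-45.12, -4.20)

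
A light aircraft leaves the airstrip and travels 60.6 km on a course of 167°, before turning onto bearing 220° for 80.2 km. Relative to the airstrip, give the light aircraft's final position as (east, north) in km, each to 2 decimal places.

Leg 1 (167°, 60.6 km): east 60.6 sin 167° = 13.63, north 60.6 cos 167° = -59.05
Leg 2 (220°, 80.2 km): east 80.2 sin 220° = -51.55, north 80.2 cos 220° = -61.44
Summing: -37.92 km east, -120.48 km north → (-37.92, -120.48).

(-37.92, -120.48)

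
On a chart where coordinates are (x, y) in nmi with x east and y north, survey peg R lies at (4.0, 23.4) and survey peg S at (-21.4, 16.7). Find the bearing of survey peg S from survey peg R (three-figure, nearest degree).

Δeast = -21.4 − 4.0 = -25.40; Δnorth = 16.7 − 23.4 = -6.70.
Bearing = atan2(Δeast, Δnorth) mod 360° = 255.22° ≈ 255°.

255°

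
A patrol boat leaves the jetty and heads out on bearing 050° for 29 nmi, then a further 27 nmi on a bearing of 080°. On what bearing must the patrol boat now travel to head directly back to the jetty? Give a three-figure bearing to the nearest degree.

244°

Leg 1 (050°, 29 nmi): east 29 sin 50° = 22.22, north 29 cos 50° = 18.64
Leg 2 (080°, 27 nmi): east 27 sin 80° = 26.59, north 27 cos 80° = 4.69
Net displacement: 48.81 east, 23.33 north. Direction back to start is (-48.81, -23.33): bearing = atan2(-48.81, -23.33) mod 360° = 244.45° ≈ 244°.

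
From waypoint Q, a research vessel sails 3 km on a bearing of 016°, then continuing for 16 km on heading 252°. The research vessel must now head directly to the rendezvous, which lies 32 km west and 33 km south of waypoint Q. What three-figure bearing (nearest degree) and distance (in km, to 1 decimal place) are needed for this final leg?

Leg 1 (016°, 3 km): east 3 sin 16° = 0.83, north 3 cos 16° = 2.88
Leg 2 (252°, 16 km): east 16 sin 252° = -15.22, north 16 cos 252° = -4.94
Current position: (-14.39, -2.06). Target: (-32, -33). Remaining: Δeast = -17.61, Δnorth = -30.94.
Bearing = atan2(-17.61, -30.94) mod 360° = 209.65°; distance = √((-17.61)² + (-30.94)²) = 35.600 km.

210°, 35.6 km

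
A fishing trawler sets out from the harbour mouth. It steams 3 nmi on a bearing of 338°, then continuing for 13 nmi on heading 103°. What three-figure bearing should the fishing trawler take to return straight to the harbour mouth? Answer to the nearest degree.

271°

Leg 1 (338°, 3 nmi): east 3 sin 338° = -1.12, north 3 cos 338° = 2.78
Leg 2 (103°, 13 nmi): east 13 sin 103° = 12.67, north 13 cos 103° = -2.92
Net displacement: 11.54 east, -0.14 north. Direction back to start is (-11.54, 0.14): bearing = atan2(-11.54, 0.14) mod 360° = 270.71° ≈ 271°.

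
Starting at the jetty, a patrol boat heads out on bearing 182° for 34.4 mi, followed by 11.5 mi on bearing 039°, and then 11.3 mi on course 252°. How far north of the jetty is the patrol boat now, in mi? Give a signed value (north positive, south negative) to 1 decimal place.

-28.9 mi

Leg 1 (182°, 34.4 mi): east 34.4 sin 182° = -1.20, north 34.4 cos 182° = -34.38
Leg 2 (039°, 11.5 mi): east 11.5 sin 39° = 7.24, north 11.5 cos 39° = 8.94
Leg 3 (252°, 11.3 mi): east 11.3 sin 252° = -10.75, north 11.3 cos 252° = -3.49
Net north component: -28.93 mi.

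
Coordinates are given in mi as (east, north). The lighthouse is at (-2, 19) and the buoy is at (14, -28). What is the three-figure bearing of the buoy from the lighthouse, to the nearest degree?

Δeast = 14 − -2 = 16.00; Δnorth = -28 − 19 = -47.00.
Bearing = atan2(Δeast, Δnorth) mod 360° = 161.20° ≈ 161°.

161°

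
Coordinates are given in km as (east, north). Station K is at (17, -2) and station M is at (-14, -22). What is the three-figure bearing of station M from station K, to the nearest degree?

Δeast = -14 − 17 = -31.00; Δnorth = -22 − -2 = -20.00.
Bearing = atan2(Δeast, Δnorth) mod 360° = 237.17° ≈ 237°.

237°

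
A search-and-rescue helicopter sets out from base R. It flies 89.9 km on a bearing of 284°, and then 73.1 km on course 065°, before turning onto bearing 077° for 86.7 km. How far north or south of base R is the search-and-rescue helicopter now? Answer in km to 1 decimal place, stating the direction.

Leg 1 (284°, 89.9 km): east 89.9 sin 284° = -87.23, north 89.9 cos 284° = 21.75
Leg 2 (065°, 73.1 km): east 73.1 sin 65° = 66.25, north 73.1 cos 65° = 30.89
Leg 3 (077°, 86.7 km): east 86.7 sin 77° = 84.48, north 86.7 cos 77° = 19.50
Net north component: 72.15 km.

72.1 km north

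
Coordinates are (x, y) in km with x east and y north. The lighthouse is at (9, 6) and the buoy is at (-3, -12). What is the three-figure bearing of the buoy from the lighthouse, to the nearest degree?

214°

Δeast = -3 − 9 = -12.00; Δnorth = -12 − 6 = -18.00.
Bearing = atan2(Δeast, Δnorth) mod 360° = 213.69° ≈ 214°.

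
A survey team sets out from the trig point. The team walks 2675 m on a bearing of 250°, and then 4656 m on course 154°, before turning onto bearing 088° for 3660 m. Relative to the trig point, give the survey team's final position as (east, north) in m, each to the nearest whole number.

(3185, -4972)

Leg 1 (250°, 2675 m): east 2675 sin 250° = -2513.68, north 2675 cos 250° = -914.90
Leg 2 (154°, 4656 m): east 4656 sin 154° = 2041.06, north 4656 cos 154° = -4184.79
Leg 3 (088°, 3660 m): east 3660 sin 88° = 3657.77, north 3660 cos 88° = 127.73
Summing: 3185.15 m east, -4971.96 m north → (3185, -4972).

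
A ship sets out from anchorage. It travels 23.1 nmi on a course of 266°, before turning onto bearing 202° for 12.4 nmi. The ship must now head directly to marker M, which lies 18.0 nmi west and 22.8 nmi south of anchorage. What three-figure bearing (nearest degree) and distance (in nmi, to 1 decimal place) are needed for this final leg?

Leg 1 (266°, 23.1 nmi): east 23.1 sin 266° = -23.04, north 23.1 cos 266° = -1.61
Leg 2 (202°, 12.4 nmi): east 12.4 sin 202° = -4.65, north 12.4 cos 202° = -11.50
Current position: (-27.69, -13.11). Target: (-18.0, -22.8). Remaining: Δeast = 9.69, Δnorth = -9.69.
Bearing = atan2(9.69, -9.69) mod 360° = 135.01°; distance = √((9.69)² + (-9.69)²) = 13.704 nmi.

135°, 13.7 nmi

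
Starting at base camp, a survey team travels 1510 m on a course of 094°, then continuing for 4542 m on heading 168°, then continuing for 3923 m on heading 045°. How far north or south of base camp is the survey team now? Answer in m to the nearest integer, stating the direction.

1774 m south

Leg 1 (094°, 1510 m): east 1510 sin 94° = 1506.32, north 1510 cos 94° = -105.33
Leg 2 (168°, 4542 m): east 4542 sin 168° = 944.33, north 4542 cos 168° = -4442.75
Leg 3 (045°, 3923 m): east 3923 sin 45° = 2773.98, north 3923 cos 45° = 2773.98
Net north component: -1774.10 m.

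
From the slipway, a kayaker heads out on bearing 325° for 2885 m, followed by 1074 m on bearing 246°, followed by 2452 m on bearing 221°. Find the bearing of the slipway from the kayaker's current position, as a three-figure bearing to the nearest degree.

091°

Leg 1 (325°, 2885 m): east 2885 sin 325° = -1654.77, north 2885 cos 325° = 2363.25
Leg 2 (246°, 1074 m): east 1074 sin 246° = -981.15, north 1074 cos 246° = -436.84
Leg 3 (221°, 2452 m): east 2452 sin 221° = -1608.66, north 2452 cos 221° = -1850.55
Net displacement: -4244.57 east, 75.87 north. Direction back to start is (4244.57, -75.87): bearing = atan2(4244.57, -75.87) mod 360° = 91.02° ≈ 091°.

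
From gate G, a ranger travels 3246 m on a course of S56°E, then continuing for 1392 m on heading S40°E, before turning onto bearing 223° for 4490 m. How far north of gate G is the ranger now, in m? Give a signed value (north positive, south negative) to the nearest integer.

Leg 1 (S56°E, 3246 m): east 3246 sin 124° = 2691.06, north 3246 cos 124° = -1815.14
Leg 2 (S40°E, 1392 m): east 1392 sin 140° = 894.76, north 1392 cos 140° = -1066.33
Leg 3 (223°, 4490 m): east 4490 sin 223° = -3062.17, north 4490 cos 223° = -3283.78
Net north component: -6165.25 m.

-6165 m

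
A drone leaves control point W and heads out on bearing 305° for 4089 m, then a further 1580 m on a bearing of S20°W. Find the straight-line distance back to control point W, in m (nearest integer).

3984 m

Leg 1 (305°, 4089 m): east 4089 sin 305° = -3349.51, north 4089 cos 305° = 2345.35
Leg 2 (S20°W, 1580 m): east 1580 sin 200° = -540.39, north 1580 cos 200° = -1484.71
Net: -3889.90 east, 860.64 north. Distance = √((-3889.90)² + (860.64)²) = 3983.975 m.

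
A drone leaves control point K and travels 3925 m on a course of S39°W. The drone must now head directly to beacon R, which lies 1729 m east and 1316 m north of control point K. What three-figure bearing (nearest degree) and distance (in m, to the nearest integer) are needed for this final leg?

044°, 6058 m

Leg 1 (S39°W, 3925 m): east 3925 sin 219° = -2470.08, north 3925 cos 219° = -3050.30
Current position: (-2470.08, -3050.30). Target: (1729, 1316). Remaining: Δeast = 4199.08, Δnorth = 4366.30.
Bearing = atan2(4199.08, 4366.30) mod 360° = 43.88°; distance = √((4199.08)² + (4366.30)²) = 6057.793 m.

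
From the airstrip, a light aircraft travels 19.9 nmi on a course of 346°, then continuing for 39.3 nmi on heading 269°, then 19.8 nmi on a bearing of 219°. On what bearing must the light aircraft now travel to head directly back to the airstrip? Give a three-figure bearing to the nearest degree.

Leg 1 (346°, 19.9 nmi): east 19.9 sin 346° = -4.81, north 19.9 cos 346° = 19.31
Leg 2 (269°, 39.3 nmi): east 39.3 sin 269° = -39.29, north 39.3 cos 269° = -0.69
Leg 3 (219°, 19.8 nmi): east 19.8 sin 219° = -12.46, north 19.8 cos 219° = -15.39
Net displacement: -56.57 east, 3.24 north. Direction back to start is (56.57, -3.24): bearing = atan2(56.57, -3.24) mod 360° = 93.27° ≈ 093°.

093°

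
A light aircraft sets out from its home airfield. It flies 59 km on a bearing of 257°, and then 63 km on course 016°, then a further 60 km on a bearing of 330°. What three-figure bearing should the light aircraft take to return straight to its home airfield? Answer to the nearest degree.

145°

Leg 1 (257°, 59 km): east 59 sin 257° = -57.49, north 59 cos 257° = -13.27
Leg 2 (016°, 63 km): east 63 sin 16° = 17.37, north 63 cos 16° = 60.56
Leg 3 (330°, 60 km): east 60 sin 330° = -30.00, north 60 cos 330° = 51.96
Net displacement: -70.12 east, 99.25 north. Direction back to start is (70.12, -99.25): bearing = atan2(70.12, -99.25) mod 360° = 144.76° ≈ 145°.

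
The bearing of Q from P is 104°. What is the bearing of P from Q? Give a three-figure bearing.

Back-bearing = 104° + 180° = 284°.

284°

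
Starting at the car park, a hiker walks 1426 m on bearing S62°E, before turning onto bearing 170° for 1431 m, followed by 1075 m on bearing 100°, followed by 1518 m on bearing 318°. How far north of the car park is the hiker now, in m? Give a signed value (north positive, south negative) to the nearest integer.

-1137 m

Leg 1 (S62°E, 1426 m): east 1426 sin 118° = 1259.08, north 1426 cos 118° = -669.47
Leg 2 (170°, 1431 m): east 1431 sin 170° = 248.49, north 1431 cos 170° = -1409.26
Leg 3 (100°, 1075 m): east 1075 sin 100° = 1058.67, north 1075 cos 100° = -186.67
Leg 4 (318°, 1518 m): east 1518 sin 318° = -1015.74, north 1518 cos 318° = 1128.09
Net north component: -1137.30 m.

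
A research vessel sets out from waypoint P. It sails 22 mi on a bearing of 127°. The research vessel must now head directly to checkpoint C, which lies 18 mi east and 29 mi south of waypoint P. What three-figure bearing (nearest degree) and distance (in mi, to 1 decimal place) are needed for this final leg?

Leg 1 (127°, 22 mi): east 22 sin 127° = 17.57, north 22 cos 127° = -13.24
Current position: (17.57, -13.24). Target: (18, -29). Remaining: Δeast = 0.43, Δnorth = -15.76.
Bearing = atan2(0.43, -15.76) mod 360° = 178.44°; distance = √((0.43)² + (-15.76)²) = 15.766 mi.

178°, 15.8 mi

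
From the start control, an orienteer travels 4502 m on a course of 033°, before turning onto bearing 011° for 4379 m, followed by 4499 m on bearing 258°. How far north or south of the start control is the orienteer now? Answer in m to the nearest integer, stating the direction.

Leg 1 (033°, 4502 m): east 4502 sin 33° = 2451.96, north 4502 cos 33° = 3775.69
Leg 2 (011°, 4379 m): east 4379 sin 11° = 835.55, north 4379 cos 11° = 4298.55
Leg 3 (258°, 4499 m): east 4499 sin 258° = -4400.69, north 4499 cos 258° = -935.39
Net north component: 7138.85 m.

7139 m north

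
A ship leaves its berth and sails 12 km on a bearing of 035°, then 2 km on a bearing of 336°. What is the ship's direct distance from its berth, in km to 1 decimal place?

Leg 1 (035°, 12 km): east 12 sin 35° = 6.88, north 12 cos 35° = 9.83
Leg 2 (336°, 2 km): east 2 sin 336° = -0.81, north 2 cos 336° = 1.83
Net: 6.07 east, 11.66 north. Distance = √((6.07)² + (11.66)²) = 13.142 km.

13.1 km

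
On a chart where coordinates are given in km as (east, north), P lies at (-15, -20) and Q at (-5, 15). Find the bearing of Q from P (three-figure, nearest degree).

Δeast = -5 − -15 = 10.00; Δnorth = 15 − -20 = 35.00.
Bearing = atan2(Δeast, Δnorth) mod 360° = 15.95° ≈ 016°.

016°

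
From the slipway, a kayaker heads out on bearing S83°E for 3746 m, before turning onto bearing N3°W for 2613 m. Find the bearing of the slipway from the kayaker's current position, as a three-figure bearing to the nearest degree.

Leg 1 (S83°E, 3746 m): east 3746 sin 97° = 3718.08, north 3746 cos 97° = -456.52
Leg 2 (N3°W, 2613 m): east 2613 sin 357° = -136.75, north 2613 cos 357° = 2609.42
Net displacement: 3581.32 east, 2152.90 north. Direction back to start is (-3581.32, -2152.90): bearing = atan2(-3581.32, -2152.90) mod 360° = 238.99° ≈ 239°.

239°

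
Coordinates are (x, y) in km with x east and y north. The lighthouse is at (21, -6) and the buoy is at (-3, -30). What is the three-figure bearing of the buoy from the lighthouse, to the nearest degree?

Δeast = -3 − 21 = -24.00; Δnorth = -30 − -6 = -24.00.
Bearing = atan2(Δeast, Δnorth) mod 360° = 225.00° ≈ 225°.

225°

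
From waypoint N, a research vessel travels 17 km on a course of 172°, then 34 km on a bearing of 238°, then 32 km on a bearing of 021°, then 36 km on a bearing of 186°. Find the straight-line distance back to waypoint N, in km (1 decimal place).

44.9 km

Leg 1 (172°, 17 km): east 17 sin 172° = 2.37, north 17 cos 172° = -16.83
Leg 2 (238°, 34 km): east 34 sin 238° = -28.83, north 34 cos 238° = -18.02
Leg 3 (021°, 32 km): east 32 sin 21° = 11.47, north 32 cos 21° = 29.87
Leg 4 (186°, 36 km): east 36 sin 186° = -3.76, north 36 cos 186° = -35.80
Net: -18.76 east, -40.78 north. Distance = √((-18.76)² + (-40.78)²) = 44.889 km.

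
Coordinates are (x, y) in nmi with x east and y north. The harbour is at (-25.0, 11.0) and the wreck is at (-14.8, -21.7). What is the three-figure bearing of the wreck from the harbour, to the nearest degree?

Δeast = -14.8 − -25.0 = 10.20; Δnorth = -21.7 − 11.0 = -32.70.
Bearing = atan2(Δeast, Δnorth) mod 360° = 162.68° ≈ 163°.

163°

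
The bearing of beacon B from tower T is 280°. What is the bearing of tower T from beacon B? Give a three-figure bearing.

Back-bearing = 280° − 180° = 100°.

100°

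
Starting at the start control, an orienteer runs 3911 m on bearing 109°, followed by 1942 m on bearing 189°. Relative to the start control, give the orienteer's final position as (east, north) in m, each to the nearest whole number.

(3394, -3191)

Leg 1 (109°, 3911 m): east 3911 sin 109° = 3697.92, north 3911 cos 109° = -1273.30
Leg 2 (189°, 1942 m): east 1942 sin 189° = -303.80, north 1942 cos 189° = -1918.09
Summing: 3394.13 m east, -3191.39 m north → (3394, -3191).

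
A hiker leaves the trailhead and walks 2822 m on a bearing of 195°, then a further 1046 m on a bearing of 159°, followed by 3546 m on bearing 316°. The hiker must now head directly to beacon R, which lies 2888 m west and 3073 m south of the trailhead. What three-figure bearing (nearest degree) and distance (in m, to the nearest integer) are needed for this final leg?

182°, 1923 m

Leg 1 (195°, 2822 m): east 2822 sin 195° = -730.39, north 2822 cos 195° = -2725.84
Leg 2 (159°, 1046 m): east 1046 sin 159° = 374.85, north 1046 cos 159° = -976.53
Leg 3 (316°, 3546 m): east 3546 sin 316° = -2463.26, north 3546 cos 316° = 2550.78
Current position: (-2818.79, -1151.59). Target: (-2888, -3073). Remaining: Δeast = -69.21, Δnorth = -1921.41.
Bearing = atan2(-69.21, -1921.41) mod 360° = 182.06°; distance = √((-69.21)² + (-1921.41)²) = 1922.657 m.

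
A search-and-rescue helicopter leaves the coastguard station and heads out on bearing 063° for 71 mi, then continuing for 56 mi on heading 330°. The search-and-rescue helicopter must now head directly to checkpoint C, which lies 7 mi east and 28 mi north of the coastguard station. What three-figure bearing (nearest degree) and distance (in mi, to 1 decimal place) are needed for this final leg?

208°, 59.8 mi

Leg 1 (063°, 71 mi): east 71 sin 63° = 63.26, north 71 cos 63° = 32.23
Leg 2 (330°, 56 mi): east 56 sin 330° = -28.00, north 56 cos 330° = 48.50
Current position: (35.26, 80.73). Target: (7, 28). Remaining: Δeast = -28.26, Δnorth = -52.73.
Bearing = atan2(-28.26, -52.73) mod 360° = 208.19°; distance = √((-28.26)² + (-52.73)²) = 59.827 mi.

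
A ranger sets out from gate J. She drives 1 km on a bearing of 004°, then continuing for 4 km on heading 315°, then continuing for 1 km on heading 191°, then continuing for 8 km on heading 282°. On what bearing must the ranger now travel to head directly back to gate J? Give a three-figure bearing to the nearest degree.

Leg 1 (004°, 1 km): east 1 sin 4° = 0.07, north 1 cos 4° = 1.00
Leg 2 (315°, 4 km): east 4 sin 315° = -2.83, north 4 cos 315° = 2.83
Leg 3 (191°, 1 km): east 1 sin 191° = -0.19, north 1 cos 191° = -0.98
Leg 4 (282°, 8 km): east 8 sin 282° = -7.83, north 8 cos 282° = 1.66
Net displacement: -10.77 east, 4.51 north. Direction back to start is (10.77, -4.51): bearing = atan2(10.77, -4.51) mod 360° = 112.70° ≈ 113°.

113°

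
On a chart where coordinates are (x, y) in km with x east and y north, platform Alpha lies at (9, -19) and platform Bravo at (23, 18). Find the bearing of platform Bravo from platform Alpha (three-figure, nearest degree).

021°

Δeast = 23 − 9 = 14.00; Δnorth = 18 − -19 = 37.00.
Bearing = atan2(Δeast, Δnorth) mod 360° = 20.73° ≈ 021°.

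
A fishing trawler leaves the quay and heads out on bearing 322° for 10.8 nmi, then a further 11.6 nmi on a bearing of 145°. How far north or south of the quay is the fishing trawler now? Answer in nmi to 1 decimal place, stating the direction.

1.0 nmi south

Leg 1 (322°, 10.8 nmi): east 10.8 sin 322° = -6.65, north 10.8 cos 322° = 8.51
Leg 2 (145°, 11.6 nmi): east 11.6 sin 145° = 6.65, north 11.6 cos 145° = -9.50
Net north component: -0.99 nmi.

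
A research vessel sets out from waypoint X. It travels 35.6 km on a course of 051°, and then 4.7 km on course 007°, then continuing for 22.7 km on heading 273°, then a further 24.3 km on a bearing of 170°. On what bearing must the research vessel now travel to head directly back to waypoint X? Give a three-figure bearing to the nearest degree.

Leg 1 (051°, 35.6 km): east 35.6 sin 51° = 27.67, north 35.6 cos 51° = 22.40
Leg 2 (007°, 4.7 km): east 4.7 sin 7° = 0.57, north 4.7 cos 7° = 4.66
Leg 3 (273°, 22.7 km): east 22.7 sin 273° = -22.67, north 22.7 cos 273° = 1.19
Leg 4 (170°, 24.3 km): east 24.3 sin 170° = 4.22, north 24.3 cos 170° = -23.93
Net displacement: 9.79 east, 4.33 north. Direction back to start is (-9.79, -4.33): bearing = atan2(-9.79, -4.33) mod 360° = 246.16° ≈ 246°.

246°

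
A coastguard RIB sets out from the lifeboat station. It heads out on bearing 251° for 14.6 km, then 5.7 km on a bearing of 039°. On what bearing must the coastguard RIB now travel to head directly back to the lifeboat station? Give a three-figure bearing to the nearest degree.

088°

Leg 1 (251°, 14.6 km): east 14.6 sin 251° = -13.80, north 14.6 cos 251° = -4.75
Leg 2 (039°, 5.7 km): east 5.7 sin 39° = 3.59, north 5.7 cos 39° = 4.43
Net displacement: -10.22 east, -0.32 north. Direction back to start is (10.22, 0.32): bearing = atan2(10.22, 0.32) mod 360° = 88.19° ≈ 088°.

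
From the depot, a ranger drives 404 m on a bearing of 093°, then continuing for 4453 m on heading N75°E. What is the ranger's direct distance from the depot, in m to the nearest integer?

4839 m

Leg 1 (093°, 404 m): east 404 sin 93° = 403.45, north 404 cos 93° = -21.14
Leg 2 (N75°E, 4453 m): east 4453 sin 75° = 4301.27, north 4453 cos 75° = 1152.52
Net: 4704.71 east, 1131.38 north. Distance = √((4704.71)² + (1131.38)²) = 4838.838 m.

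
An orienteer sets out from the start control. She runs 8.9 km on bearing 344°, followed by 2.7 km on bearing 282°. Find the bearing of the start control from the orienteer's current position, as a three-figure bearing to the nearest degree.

Leg 1 (344°, 8.9 km): east 8.9 sin 344° = -2.45, north 8.9 cos 344° = 8.56
Leg 2 (282°, 2.7 km): east 2.7 sin 282° = -2.64, north 2.7 cos 282° = 0.56
Net displacement: -5.09 east, 9.12 north. Direction back to start is (5.09, -9.12): bearing = atan2(5.09, -9.12) mod 360° = 150.80° ≈ 151°.

151°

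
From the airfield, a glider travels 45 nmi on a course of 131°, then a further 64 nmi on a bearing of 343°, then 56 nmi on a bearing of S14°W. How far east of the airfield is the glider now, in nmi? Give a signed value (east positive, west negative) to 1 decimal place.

1.7 nmi

Leg 1 (131°, 45 nmi): east 45 sin 131° = 33.96, north 45 cos 131° = -29.52
Leg 2 (343°, 64 nmi): east 64 sin 343° = -18.71, north 64 cos 343° = 61.20
Leg 3 (S14°W, 56 nmi): east 56 sin 194° = -13.55, north 56 cos 194° = -54.34
Net east component: 1.70 nmi.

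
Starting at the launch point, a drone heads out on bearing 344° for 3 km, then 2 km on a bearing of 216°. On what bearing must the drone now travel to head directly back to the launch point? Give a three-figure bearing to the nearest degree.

Leg 1 (344°, 3 km): east 3 sin 344° = -0.83, north 3 cos 344° = 2.88
Leg 2 (216°, 2 km): east 2 sin 216° = -1.18, north 2 cos 216° = -1.62
Net displacement: -2.00 east, 1.27 north. Direction back to start is (2.00, -1.27): bearing = atan2(2.00, -1.27) mod 360° = 122.30° ≈ 122°.

122°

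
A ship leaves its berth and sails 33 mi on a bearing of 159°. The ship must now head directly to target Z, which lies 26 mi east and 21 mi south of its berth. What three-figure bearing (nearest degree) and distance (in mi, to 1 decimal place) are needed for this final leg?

Leg 1 (159°, 33 mi): east 33 sin 159° = 11.83, north 33 cos 159° = -30.81
Current position: (11.83, -30.81). Target: (26, -21). Remaining: Δeast = 14.17, Δnorth = 9.81.
Bearing = atan2(14.17, 9.81) mod 360° = 55.32°; distance = √((14.17)² + (9.81)²) = 17.237 mi.

055°, 17.2 mi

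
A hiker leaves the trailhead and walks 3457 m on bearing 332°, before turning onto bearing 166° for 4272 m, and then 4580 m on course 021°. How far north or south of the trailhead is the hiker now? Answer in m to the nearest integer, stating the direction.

3183 m north

Leg 1 (332°, 3457 m): east 3457 sin 332° = -1622.96, north 3457 cos 332° = 3052.35
Leg 2 (166°, 4272 m): east 4272 sin 166° = 1033.49, north 4272 cos 166° = -4145.10
Leg 3 (021°, 4580 m): east 4580 sin 21° = 1641.33, north 4580 cos 21° = 4275.80
Net north component: 3183.04 m.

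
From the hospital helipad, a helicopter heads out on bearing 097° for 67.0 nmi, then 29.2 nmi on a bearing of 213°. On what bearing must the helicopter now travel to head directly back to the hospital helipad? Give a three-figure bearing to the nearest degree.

Leg 1 (097°, 67.0 nmi): east 67.0 sin 97° = 66.50, north 67.0 cos 97° = -8.17
Leg 2 (213°, 29.2 nmi): east 29.2 sin 213° = -15.90, north 29.2 cos 213° = -24.49
Net displacement: 50.60 east, -32.65 north. Direction back to start is (-50.60, 32.65): bearing = atan2(-50.60, 32.65) mod 360° = 302.84° ≈ 303°.

303°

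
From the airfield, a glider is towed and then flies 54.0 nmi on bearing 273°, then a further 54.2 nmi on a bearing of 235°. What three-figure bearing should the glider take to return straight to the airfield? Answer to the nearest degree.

074°

Leg 1 (273°, 54.0 nmi): east 54.0 sin 273° = -53.93, north 54.0 cos 273° = 2.83
Leg 2 (235°, 54.2 nmi): east 54.2 sin 235° = -44.40, north 54.2 cos 235° = -31.09
Net displacement: -98.32 east, -28.26 north. Direction back to start is (98.32, 28.26): bearing = atan2(98.32, 28.26) mod 360° = 73.96° ≈ 074°.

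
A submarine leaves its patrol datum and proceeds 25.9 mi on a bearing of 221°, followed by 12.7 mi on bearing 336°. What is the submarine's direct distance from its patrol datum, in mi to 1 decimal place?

Leg 1 (221°, 25.9 mi): east 25.9 sin 221° = -16.99, north 25.9 cos 221° = -19.55
Leg 2 (336°, 12.7 mi): east 12.7 sin 336° = -5.17, north 12.7 cos 336° = 11.60
Net: -22.16 east, -7.94 north. Distance = √((-22.16)² + (-7.94)²) = 23.539 mi.

23.5 mi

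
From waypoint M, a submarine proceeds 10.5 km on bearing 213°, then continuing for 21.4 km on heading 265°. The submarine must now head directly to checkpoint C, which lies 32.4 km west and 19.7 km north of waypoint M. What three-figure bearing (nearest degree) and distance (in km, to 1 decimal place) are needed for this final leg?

350°, 30.8 km

Leg 1 (213°, 10.5 km): east 10.5 sin 213° = -5.72, north 10.5 cos 213° = -8.81
Leg 2 (265°, 21.4 km): east 21.4 sin 265° = -21.32, north 21.4 cos 265° = -1.87
Current position: (-27.04, -10.67). Target: (-32.4, 19.7). Remaining: Δeast = -5.36, Δnorth = 30.37.
Bearing = atan2(-5.36, 30.37) mod 360° = 349.99°; distance = √((-5.36)² + (30.37)²) = 30.841 km.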